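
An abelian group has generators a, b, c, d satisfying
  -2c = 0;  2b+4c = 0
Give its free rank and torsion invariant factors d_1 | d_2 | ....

rank_ℚ(R)=2; free=4−2=2
SNF(R) diag = [2, 2] → torsion [2, 2]

Answer: M ≅ ℤ^2 ⊕ ℤ/2 ⊕ ℤ/2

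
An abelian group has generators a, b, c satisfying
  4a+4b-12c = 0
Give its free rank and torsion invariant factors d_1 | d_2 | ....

rank_ℚ(R)=1; free=3−1=2
SNF(R) diag = [4] → torsion [4]

Answer: M ≅ ℤ^2 ⊕ ℤ/4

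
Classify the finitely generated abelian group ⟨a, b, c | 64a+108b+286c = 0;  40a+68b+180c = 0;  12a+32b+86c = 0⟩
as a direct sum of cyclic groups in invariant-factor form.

Answer: M ≅ ℤ/2 ⊕ ℤ/4 ⊕ ℤ/12

Derivation:
rank_ℚ(R)=3; free=3−3=0
SNF(R) diag = [2, 4, 12] → torsion [2, 4, 12]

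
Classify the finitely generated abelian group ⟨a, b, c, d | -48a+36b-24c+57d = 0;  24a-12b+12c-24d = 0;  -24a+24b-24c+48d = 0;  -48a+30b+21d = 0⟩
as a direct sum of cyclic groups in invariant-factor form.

Answer: M ≅ ℤ/3 ⊕ ℤ/6 ⊕ ℤ/12 ⊕ ℤ/24

Derivation:
rank_ℚ(R)=4; free=4−4=0
SNF(R) diag = [3, 6, 12, 24] → torsion [3, 6, 12, 24]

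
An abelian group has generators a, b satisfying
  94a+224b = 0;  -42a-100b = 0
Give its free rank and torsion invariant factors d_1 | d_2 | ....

Answer: M ≅ ℤ/2 ⊕ ℤ/4

Derivation:
rank_ℚ(R)=2; free=2−2=0
SNF(R) diag = [2, 4] → torsion [2, 4]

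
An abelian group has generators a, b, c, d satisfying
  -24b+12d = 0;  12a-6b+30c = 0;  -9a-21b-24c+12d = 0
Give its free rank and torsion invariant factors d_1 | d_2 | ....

rank_ℚ(R)=3; free=4−3=1
SNF(R) diag = [3, 6, 12] → torsion [3, 6, 12]

Answer: M ≅ ℤ^1 ⊕ ℤ/3 ⊕ ℤ/6 ⊕ ℤ/12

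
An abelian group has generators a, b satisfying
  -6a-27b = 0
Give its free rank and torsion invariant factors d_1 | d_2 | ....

rank_ℚ(R)=1; free=2−1=1
SNF(R) diag = [3] → torsion [3]

Answer: M ≅ ℤ^1 ⊕ ℤ/3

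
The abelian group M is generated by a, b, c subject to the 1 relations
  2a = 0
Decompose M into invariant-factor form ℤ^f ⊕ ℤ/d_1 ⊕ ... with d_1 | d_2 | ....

Answer: M ≅ ℤ^2 ⊕ ℤ/2

Derivation:
rank_ℚ(R)=1; free=3−1=2
SNF(R) diag = [2] → torsion [2]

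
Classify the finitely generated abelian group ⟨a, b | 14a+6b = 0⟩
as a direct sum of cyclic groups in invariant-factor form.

rank_ℚ(R)=1; free=2−1=1
SNF(R) diag = [2] → torsion [2]

Answer: M ≅ ℤ^1 ⊕ ℤ/2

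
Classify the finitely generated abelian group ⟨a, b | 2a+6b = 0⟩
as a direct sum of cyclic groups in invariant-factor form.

rank_ℚ(R)=1; free=2−1=1
SNF(R) diag = [2] → torsion [2]

Answer: M ≅ ℤ^1 ⊕ ℤ/2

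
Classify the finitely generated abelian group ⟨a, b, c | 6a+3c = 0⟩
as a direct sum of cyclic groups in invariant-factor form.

Answer: M ≅ ℤ^2 ⊕ ℤ/3

Derivation:
rank_ℚ(R)=1; free=3−1=2
SNF(R) diag = [3] → torsion [3]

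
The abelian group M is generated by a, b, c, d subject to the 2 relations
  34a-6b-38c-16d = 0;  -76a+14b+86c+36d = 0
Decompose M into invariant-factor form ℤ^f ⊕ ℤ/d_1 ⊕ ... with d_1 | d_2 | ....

Answer: M ≅ ℤ^2 ⊕ ℤ/2 ⊕ ℤ/2

Derivation:
rank_ℚ(R)=2; free=4−2=2
SNF(R) diag = [2, 2] → torsion [2, 2]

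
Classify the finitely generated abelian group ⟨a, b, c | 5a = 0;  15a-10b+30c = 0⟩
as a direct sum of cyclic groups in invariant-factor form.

rank_ℚ(R)=2; free=3−2=1
SNF(R) diag = [5, 10] → torsion [5, 10]

Answer: M ≅ ℤ^1 ⊕ ℤ/5 ⊕ ℤ/10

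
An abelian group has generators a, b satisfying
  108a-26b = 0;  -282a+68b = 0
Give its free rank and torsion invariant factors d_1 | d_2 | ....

rank_ℚ(R)=2; free=2−2=0
SNF(R) diag = [2, 6] → torsion [2, 6]

Answer: M ≅ ℤ/2 ⊕ ℤ/6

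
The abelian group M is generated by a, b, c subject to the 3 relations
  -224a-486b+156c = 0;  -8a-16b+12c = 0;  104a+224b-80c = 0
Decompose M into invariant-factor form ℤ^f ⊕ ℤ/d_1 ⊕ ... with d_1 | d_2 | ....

Answer: M ≅ ℤ/2 ⊕ ℤ/4 ⊕ ℤ/8

Derivation:
rank_ℚ(R)=3; free=3−3=0
SNF(R) diag = [2, 4, 8] → torsion [2, 4, 8]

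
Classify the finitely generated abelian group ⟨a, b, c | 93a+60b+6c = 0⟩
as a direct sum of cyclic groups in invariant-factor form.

Answer: M ≅ ℤ^2 ⊕ ℤ/3

Derivation:
rank_ℚ(R)=1; free=3−1=2
SNF(R) diag = [3] → torsion [3]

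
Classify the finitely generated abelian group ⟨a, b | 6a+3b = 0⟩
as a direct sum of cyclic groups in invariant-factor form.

rank_ℚ(R)=1; free=2−1=1
SNF(R) diag = [3] → torsion [3]

Answer: M ≅ ℤ^1 ⊕ ℤ/3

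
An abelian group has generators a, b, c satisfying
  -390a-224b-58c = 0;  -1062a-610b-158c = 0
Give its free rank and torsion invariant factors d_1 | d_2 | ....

rank_ℚ(R)=2; free=3−2=1
SNF(R) diag = [2, 6] → torsion [2, 6]

Answer: M ≅ ℤ^1 ⊕ ℤ/2 ⊕ ℤ/6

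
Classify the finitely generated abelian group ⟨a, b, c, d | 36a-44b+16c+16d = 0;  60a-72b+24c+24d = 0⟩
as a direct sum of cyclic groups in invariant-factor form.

rank_ℚ(R)=2; free=4−2=2
SNF(R) diag = [4, 12] → torsion [4, 12]

Answer: M ≅ ℤ^2 ⊕ ℤ/4 ⊕ ℤ/12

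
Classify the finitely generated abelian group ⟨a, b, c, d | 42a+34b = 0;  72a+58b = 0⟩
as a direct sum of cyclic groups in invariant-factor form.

Answer: M ≅ ℤ^2 ⊕ ℤ/2 ⊕ ℤ/6

Derivation:
rank_ℚ(R)=2; free=4−2=2
SNF(R) diag = [2, 6] → torsion [2, 6]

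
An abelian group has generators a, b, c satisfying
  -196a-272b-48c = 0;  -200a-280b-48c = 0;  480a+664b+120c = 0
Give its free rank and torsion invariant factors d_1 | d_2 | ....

rank_ℚ(R)=3; free=3−3=0
SNF(R) diag = [4, 8, 24] → torsion [4, 8, 24]

Answer: M ≅ ℤ/4 ⊕ ℤ/8 ⊕ ℤ/24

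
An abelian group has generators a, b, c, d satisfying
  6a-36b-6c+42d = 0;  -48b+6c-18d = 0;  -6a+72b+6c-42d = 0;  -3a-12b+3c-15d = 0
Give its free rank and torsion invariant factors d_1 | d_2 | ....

Answer: M ≅ ℤ/3 ⊕ ℤ/6 ⊕ ℤ/12 ⊕ ℤ/36

Derivation:
rank_ℚ(R)=4; free=4−4=0
SNF(R) diag = [3, 6, 12, 36] → torsion [3, 6, 12, 36]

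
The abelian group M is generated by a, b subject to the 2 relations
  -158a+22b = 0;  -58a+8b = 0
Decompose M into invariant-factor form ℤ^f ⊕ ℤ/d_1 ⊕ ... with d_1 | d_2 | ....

Answer: M ≅ ℤ/2 ⊕ ℤ/6

Derivation:
rank_ℚ(R)=2; free=2−2=0
SNF(R) diag = [2, 6] → torsion [2, 6]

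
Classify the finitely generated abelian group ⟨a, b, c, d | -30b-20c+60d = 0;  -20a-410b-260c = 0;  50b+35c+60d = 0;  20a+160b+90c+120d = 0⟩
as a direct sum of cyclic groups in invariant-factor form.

Answer: M ≅ ℤ/5 ⊕ ℤ/10 ⊕ ℤ/20 ⊕ ℤ/60

Derivation:
rank_ℚ(R)=4; free=4−4=0
SNF(R) diag = [5, 10, 20, 60] → torsion [5, 10, 20, 60]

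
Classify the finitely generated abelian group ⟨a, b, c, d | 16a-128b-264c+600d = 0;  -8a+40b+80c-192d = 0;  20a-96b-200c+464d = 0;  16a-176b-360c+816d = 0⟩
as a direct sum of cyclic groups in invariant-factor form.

Answer: M ≅ ℤ/4 ⊕ ℤ/8 ⊕ ℤ/8 ⊕ ℤ/24

Derivation:
rank_ℚ(R)=4; free=4−4=0
SNF(R) diag = [4, 8, 8, 24] → torsion [4, 8, 8, 24]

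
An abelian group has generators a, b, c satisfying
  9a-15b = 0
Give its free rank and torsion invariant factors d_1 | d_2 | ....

rank_ℚ(R)=1; free=3−1=2
SNF(R) diag = [3] → torsion [3]

Answer: M ≅ ℤ^2 ⊕ ℤ/3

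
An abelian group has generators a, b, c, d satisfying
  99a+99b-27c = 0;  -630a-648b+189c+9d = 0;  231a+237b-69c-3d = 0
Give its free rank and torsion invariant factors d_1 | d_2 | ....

Answer: M ≅ ℤ^1 ⊕ ℤ/3 ⊕ ℤ/9 ⊕ ℤ/9

Derivation:
rank_ℚ(R)=3; free=4−3=1
SNF(R) diag = [3, 9, 9] → torsion [3, 9, 9]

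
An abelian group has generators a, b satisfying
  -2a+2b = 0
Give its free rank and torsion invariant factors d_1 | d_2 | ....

rank_ℚ(R)=1; free=2−1=1
SNF(R) diag = [2] → torsion [2]

Answer: M ≅ ℤ^1 ⊕ ℤ/2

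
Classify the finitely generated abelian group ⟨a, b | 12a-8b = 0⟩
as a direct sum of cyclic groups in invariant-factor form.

rank_ℚ(R)=1; free=2−1=1
SNF(R) diag = [4] → torsion [4]

Answer: M ≅ ℤ^1 ⊕ ℤ/4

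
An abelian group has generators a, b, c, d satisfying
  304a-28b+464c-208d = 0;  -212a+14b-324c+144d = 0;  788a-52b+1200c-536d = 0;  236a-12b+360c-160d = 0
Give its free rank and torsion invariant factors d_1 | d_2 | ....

Answer: M ≅ ℤ/2 ⊕ ℤ/4 ⊕ ℤ/8 ⊕ ℤ/24

Derivation:
rank_ℚ(R)=4; free=4−4=0
SNF(R) diag = [2, 4, 8, 24] → torsion [2, 4, 8, 24]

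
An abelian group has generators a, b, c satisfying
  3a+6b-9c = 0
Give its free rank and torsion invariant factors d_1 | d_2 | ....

Answer: M ≅ ℤ^2 ⊕ ℤ/3

Derivation:
rank_ℚ(R)=1; free=3−1=2
SNF(R) diag = [3] → torsion [3]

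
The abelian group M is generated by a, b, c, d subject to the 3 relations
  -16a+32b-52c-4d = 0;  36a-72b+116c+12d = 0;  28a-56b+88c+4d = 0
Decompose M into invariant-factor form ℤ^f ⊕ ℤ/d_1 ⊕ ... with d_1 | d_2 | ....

Answer: M ≅ ℤ^1 ⊕ ℤ/4 ⊕ ℤ/4 ⊕ ℤ/12

Derivation:
rank_ℚ(R)=3; free=4−3=1
SNF(R) diag = [4, 4, 12] → torsion [4, 4, 12]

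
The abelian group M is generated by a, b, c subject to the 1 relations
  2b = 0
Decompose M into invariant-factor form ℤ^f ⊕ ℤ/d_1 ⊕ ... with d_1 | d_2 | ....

rank_ℚ(R)=1; free=3−1=2
SNF(R) diag = [2] → torsion [2]

Answer: M ≅ ℤ^2 ⊕ ℤ/2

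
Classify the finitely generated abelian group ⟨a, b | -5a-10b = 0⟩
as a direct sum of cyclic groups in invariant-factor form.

rank_ℚ(R)=1; free=2−1=1
SNF(R) diag = [5] → torsion [5]

Answer: M ≅ ℤ^1 ⊕ ℤ/5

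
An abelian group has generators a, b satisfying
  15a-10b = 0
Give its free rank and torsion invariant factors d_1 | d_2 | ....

rank_ℚ(R)=1; free=2−1=1
SNF(R) diag = [5] → torsion [5]

Answer: M ≅ ℤ^1 ⊕ ℤ/5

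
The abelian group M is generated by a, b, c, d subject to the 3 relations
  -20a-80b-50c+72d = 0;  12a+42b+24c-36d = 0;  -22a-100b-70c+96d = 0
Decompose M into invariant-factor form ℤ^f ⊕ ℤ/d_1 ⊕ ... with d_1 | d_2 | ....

Answer: M ≅ ℤ^1 ⊕ ℤ/2 ⊕ ℤ/6 ⊕ ℤ/6

Derivation:
rank_ℚ(R)=3; free=4−3=1
SNF(R) diag = [2, 6, 6] → torsion [2, 6, 6]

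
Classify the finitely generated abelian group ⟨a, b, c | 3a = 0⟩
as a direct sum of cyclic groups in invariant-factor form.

Answer: M ≅ ℤ^2 ⊕ ℤ/3

Derivation:
rank_ℚ(R)=1; free=3−1=2
SNF(R) diag = [3] → torsion [3]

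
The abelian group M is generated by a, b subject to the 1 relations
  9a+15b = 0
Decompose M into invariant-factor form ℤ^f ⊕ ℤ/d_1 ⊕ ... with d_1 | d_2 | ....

rank_ℚ(R)=1; free=2−1=1
SNF(R) diag = [3] → torsion [3]

Answer: M ≅ ℤ^1 ⊕ ℤ/3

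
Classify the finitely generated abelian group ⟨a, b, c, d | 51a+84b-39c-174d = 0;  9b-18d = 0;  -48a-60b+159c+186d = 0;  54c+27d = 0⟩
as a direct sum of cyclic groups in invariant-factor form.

Answer: M ≅ ℤ/3 ⊕ ℤ/9 ⊕ ℤ/27 ⊕ ℤ/27

Derivation:
rank_ℚ(R)=4; free=4−4=0
SNF(R) diag = [3, 9, 27, 27] → torsion [3, 9, 27, 27]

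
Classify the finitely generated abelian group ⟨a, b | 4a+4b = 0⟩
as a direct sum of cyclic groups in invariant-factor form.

Answer: M ≅ ℤ^1 ⊕ ℤ/4

Derivation:
rank_ℚ(R)=1; free=2−1=1
SNF(R) diag = [4] → torsion [4]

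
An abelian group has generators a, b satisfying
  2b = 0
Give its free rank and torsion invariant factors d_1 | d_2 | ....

rank_ℚ(R)=1; free=2−1=1
SNF(R) diag = [2] → torsion [2]

Answer: M ≅ ℤ^1 ⊕ ℤ/2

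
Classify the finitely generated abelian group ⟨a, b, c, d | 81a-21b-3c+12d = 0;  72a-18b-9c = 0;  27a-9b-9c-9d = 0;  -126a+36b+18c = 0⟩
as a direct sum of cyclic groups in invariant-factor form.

rank_ℚ(R)=4; free=4−4=0
SNF(R) diag = [3, 9, 9, 18] → torsion [3, 9, 9, 18]

Answer: M ≅ ℤ/3 ⊕ ℤ/9 ⊕ ℤ/9 ⊕ ℤ/18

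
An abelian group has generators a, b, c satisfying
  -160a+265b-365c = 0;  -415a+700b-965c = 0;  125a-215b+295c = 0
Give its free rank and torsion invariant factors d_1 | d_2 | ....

rank_ℚ(R)=3; free=3−3=0
SNF(R) diag = [5, 15, 45] → torsion [5, 15, 45]

Answer: M ≅ ℤ/5 ⊕ ℤ/15 ⊕ ℤ/45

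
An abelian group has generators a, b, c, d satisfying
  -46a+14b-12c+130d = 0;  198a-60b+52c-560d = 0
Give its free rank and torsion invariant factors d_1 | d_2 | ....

rank_ℚ(R)=2; free=4−2=2
SNF(R) diag = [2, 2] → torsion [2, 2]

Answer: M ≅ ℤ^2 ⊕ ℤ/2 ⊕ ℤ/2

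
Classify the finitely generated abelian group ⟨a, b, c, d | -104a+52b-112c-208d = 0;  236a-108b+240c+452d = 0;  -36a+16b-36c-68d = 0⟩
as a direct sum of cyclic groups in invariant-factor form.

Answer: M ≅ ℤ^1 ⊕ ℤ/4 ⊕ ℤ/4 ⊕ ℤ/4

Derivation:
rank_ℚ(R)=3; free=4−3=1
SNF(R) diag = [4, 4, 4] → torsion [4, 4, 4]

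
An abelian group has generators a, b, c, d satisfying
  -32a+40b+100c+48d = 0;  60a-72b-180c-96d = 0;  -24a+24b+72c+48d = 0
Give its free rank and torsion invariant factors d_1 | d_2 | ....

Answer: M ≅ ℤ^1 ⊕ ℤ/4 ⊕ ℤ/12 ⊕ ℤ/24

Derivation:
rank_ℚ(R)=3; free=4−3=1
SNF(R) diag = [4, 12, 24] → torsion [4, 12, 24]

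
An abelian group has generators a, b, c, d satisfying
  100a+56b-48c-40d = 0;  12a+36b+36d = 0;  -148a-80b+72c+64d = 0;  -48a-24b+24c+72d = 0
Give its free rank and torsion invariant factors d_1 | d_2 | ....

rank_ℚ(R)=4; free=4−4=0
SNF(R) diag = [4, 12, 24, 48] → torsion [4, 12, 24, 48]

Answer: M ≅ ℤ/4 ⊕ ℤ/12 ⊕ ℤ/24 ⊕ ℤ/48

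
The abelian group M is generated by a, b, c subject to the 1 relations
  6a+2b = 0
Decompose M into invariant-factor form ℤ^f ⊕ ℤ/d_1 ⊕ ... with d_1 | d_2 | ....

rank_ℚ(R)=1; free=3−1=2
SNF(R) diag = [2] → torsion [2]

Answer: M ≅ ℤ^2 ⊕ ℤ/2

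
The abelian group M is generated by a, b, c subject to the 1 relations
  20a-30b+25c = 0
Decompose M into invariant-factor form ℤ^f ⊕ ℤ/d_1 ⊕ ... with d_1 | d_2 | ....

rank_ℚ(R)=1; free=3−1=2
SNF(R) diag = [5] → torsion [5]

Answer: M ≅ ℤ^2 ⊕ ℤ/5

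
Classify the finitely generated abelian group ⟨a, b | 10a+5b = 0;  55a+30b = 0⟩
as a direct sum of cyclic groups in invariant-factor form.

Answer: M ≅ ℤ/5 ⊕ ℤ/5

Derivation:
rank_ℚ(R)=2; free=2−2=0
SNF(R) diag = [5, 5] → torsion [5, 5]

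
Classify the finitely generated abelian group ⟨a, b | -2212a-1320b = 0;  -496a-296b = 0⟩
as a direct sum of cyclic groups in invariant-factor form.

Answer: M ≅ ℤ/4 ⊕ ℤ/8

Derivation:
rank_ℚ(R)=2; free=2−2=0
SNF(R) diag = [4, 8] → torsion [4, 8]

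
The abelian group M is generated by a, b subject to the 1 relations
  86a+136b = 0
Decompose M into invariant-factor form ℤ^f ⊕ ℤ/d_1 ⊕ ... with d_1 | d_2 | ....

Answer: M ≅ ℤ^1 ⊕ ℤ/2

Derivation:
rank_ℚ(R)=1; free=2−1=1
SNF(R) diag = [2] → torsion [2]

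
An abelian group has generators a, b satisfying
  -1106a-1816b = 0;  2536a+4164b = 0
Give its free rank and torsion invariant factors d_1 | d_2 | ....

Answer: M ≅ ℤ/2 ⊕ ℤ/4

Derivation:
rank_ℚ(R)=2; free=2−2=0
SNF(R) diag = [2, 4] → torsion [2, 4]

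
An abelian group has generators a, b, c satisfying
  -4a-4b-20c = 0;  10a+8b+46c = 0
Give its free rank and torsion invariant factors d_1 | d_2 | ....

Answer: M ≅ ℤ^1 ⊕ ℤ/2 ⊕ ℤ/4

Derivation:
rank_ℚ(R)=2; free=3−2=1
SNF(R) diag = [2, 4] → torsion [2, 4]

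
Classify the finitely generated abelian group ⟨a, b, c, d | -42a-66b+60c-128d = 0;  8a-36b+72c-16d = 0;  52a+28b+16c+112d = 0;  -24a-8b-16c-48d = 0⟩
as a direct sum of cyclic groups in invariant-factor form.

rank_ℚ(R)=4; free=4−4=0
SNF(R) diag = [2, 4, 8, 16] → torsion [2, 4, 8, 16]

Answer: M ≅ ℤ/2 ⊕ ℤ/4 ⊕ ℤ/8 ⊕ ℤ/16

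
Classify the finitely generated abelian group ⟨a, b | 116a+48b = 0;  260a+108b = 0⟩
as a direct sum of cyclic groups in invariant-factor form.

rank_ℚ(R)=2; free=2−2=0
SNF(R) diag = [4, 12] → torsion [4, 12]

Answer: M ≅ ℤ/4 ⊕ ℤ/12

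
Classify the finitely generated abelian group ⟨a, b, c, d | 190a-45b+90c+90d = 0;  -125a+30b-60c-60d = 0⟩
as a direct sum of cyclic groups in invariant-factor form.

rank_ℚ(R)=2; free=4−2=2
SNF(R) diag = [5, 15] → torsion [5, 15]

Answer: M ≅ ℤ^2 ⊕ ℤ/5 ⊕ ℤ/15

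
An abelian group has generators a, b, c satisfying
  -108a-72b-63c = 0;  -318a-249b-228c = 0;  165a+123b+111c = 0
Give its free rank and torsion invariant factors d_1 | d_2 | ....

rank_ℚ(R)=3; free=3−3=0
SNF(R) diag = [3, 9, 27] → torsion [3, 9, 27]

Answer: M ≅ ℤ/3 ⊕ ℤ/9 ⊕ ℤ/27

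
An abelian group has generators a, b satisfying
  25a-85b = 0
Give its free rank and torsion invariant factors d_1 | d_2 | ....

rank_ℚ(R)=1; free=2−1=1
SNF(R) diag = [5] → torsion [5]

Answer: M ≅ ℤ^1 ⊕ ℤ/5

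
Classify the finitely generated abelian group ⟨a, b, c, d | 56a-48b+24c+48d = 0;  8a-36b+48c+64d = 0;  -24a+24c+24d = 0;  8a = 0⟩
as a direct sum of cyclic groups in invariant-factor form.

rank_ℚ(R)=4; free=4−4=0
SNF(R) diag = [4, 8, 24, 24] → torsion [4, 8, 24, 24]

Answer: M ≅ ℤ/4 ⊕ ℤ/8 ⊕ ℤ/24 ⊕ ℤ/24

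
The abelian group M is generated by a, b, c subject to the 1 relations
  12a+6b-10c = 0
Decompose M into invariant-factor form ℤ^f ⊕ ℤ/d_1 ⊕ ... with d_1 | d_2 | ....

rank_ℚ(R)=1; free=3−1=2
SNF(R) diag = [2] → torsion [2]

Answer: M ≅ ℤ^2 ⊕ ℤ/2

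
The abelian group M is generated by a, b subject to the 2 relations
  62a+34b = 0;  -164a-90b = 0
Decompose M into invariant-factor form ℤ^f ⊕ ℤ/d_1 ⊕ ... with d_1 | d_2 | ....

Answer: M ≅ ℤ/2 ⊕ ℤ/2

Derivation:
rank_ℚ(R)=2; free=2−2=0
SNF(R) diag = [2, 2] → torsion [2, 2]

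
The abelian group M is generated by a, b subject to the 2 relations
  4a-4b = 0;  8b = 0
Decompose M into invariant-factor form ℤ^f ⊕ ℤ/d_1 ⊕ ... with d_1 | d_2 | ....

rank_ℚ(R)=2; free=2−2=0
SNF(R) diag = [4, 8] → torsion [4, 8]

Answer: M ≅ ℤ/4 ⊕ ℤ/8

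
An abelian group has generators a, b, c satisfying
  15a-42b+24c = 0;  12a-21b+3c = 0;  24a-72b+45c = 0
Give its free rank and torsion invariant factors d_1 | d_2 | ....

Answer: M ≅ ℤ/3 ⊕ ℤ/3 ⊕ ℤ/9

Derivation:
rank_ℚ(R)=3; free=3−3=0
SNF(R) diag = [3, 3, 9] → torsion [3, 3, 9]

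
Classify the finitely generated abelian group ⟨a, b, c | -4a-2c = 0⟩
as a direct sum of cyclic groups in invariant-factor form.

Answer: M ≅ ℤ^2 ⊕ ℤ/2

Derivation:
rank_ℚ(R)=1; free=3−1=2
SNF(R) diag = [2] → torsion [2]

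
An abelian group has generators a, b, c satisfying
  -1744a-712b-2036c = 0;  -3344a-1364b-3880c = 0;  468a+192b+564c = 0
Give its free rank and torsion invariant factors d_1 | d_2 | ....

rank_ℚ(R)=3; free=3−3=0
SNF(R) diag = [4, 12, 36] → torsion [4, 12, 36]

Answer: M ≅ ℤ/4 ⊕ ℤ/12 ⊕ ℤ/36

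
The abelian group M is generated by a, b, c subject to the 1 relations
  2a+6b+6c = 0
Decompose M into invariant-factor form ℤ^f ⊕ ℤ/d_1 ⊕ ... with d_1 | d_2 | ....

Answer: M ≅ ℤ^2 ⊕ ℤ/2

Derivation:
rank_ℚ(R)=1; free=3−1=2
SNF(R) diag = [2] → torsion [2]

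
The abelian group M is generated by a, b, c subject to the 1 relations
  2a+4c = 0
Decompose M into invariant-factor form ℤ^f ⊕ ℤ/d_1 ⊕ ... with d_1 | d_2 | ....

Answer: M ≅ ℤ^2 ⊕ ℤ/2

Derivation:
rank_ℚ(R)=1; free=3−1=2
SNF(R) diag = [2] → torsion [2]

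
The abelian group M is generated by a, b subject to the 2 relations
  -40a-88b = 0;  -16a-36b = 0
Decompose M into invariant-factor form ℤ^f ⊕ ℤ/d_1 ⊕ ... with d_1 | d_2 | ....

Answer: M ≅ ℤ/4 ⊕ ℤ/8

Derivation:
rank_ℚ(R)=2; free=2−2=0
SNF(R) diag = [4, 8] → torsion [4, 8]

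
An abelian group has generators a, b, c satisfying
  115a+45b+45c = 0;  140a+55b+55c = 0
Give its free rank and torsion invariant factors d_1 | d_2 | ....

Answer: M ≅ ℤ^1 ⊕ ℤ/5 ⊕ ℤ/5

Derivation:
rank_ℚ(R)=2; free=3−2=1
SNF(R) diag = [5, 5] → torsion [5, 5]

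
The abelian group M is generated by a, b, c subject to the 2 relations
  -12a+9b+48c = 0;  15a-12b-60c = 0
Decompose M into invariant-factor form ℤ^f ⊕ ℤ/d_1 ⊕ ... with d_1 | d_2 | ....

rank_ℚ(R)=2; free=3−2=1
SNF(R) diag = [3, 3] → torsion [3, 3]

Answer: M ≅ ℤ^1 ⊕ ℤ/3 ⊕ ℤ/3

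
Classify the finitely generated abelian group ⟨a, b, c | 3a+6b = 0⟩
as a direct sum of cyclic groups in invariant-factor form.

rank_ℚ(R)=1; free=3−1=2
SNF(R) diag = [3] → torsion [3]

Answer: M ≅ ℤ^2 ⊕ ℤ/3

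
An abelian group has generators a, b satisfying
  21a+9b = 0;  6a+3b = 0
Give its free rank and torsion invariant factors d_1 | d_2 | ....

Answer: M ≅ ℤ/3 ⊕ ℤ/3

Derivation:
rank_ℚ(R)=2; free=2−2=0
SNF(R) diag = [3, 3] → torsion [3, 3]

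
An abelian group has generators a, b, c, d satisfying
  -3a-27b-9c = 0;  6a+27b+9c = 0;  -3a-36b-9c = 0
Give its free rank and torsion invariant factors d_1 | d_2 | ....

Answer: M ≅ ℤ^1 ⊕ ℤ/3 ⊕ ℤ/9 ⊕ ℤ/9

Derivation:
rank_ℚ(R)=3; free=4−3=1
SNF(R) diag = [3, 9, 9] → torsion [3, 9, 9]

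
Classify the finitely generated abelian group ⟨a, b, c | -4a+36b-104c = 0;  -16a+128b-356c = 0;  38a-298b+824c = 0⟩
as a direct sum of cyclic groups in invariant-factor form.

Answer: M ≅ ℤ/2 ⊕ ℤ/4 ⊕ ℤ/8

Derivation:
rank_ℚ(R)=3; free=3−3=0
SNF(R) diag = [2, 4, 8] → torsion [2, 4, 8]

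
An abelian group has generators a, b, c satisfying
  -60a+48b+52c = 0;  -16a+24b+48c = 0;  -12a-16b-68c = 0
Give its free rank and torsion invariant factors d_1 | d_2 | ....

Answer: M ≅ ℤ/4 ⊕ ℤ/8 ⊕ ℤ/8

Derivation:
rank_ℚ(R)=3; free=3−3=0
SNF(R) diag = [4, 8, 8] → torsion [4, 8, 8]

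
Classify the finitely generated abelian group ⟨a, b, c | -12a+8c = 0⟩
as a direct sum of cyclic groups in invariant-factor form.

Answer: M ≅ ℤ^2 ⊕ ℤ/4

Derivation:
rank_ℚ(R)=1; free=3−1=2
SNF(R) diag = [4] → torsion [4]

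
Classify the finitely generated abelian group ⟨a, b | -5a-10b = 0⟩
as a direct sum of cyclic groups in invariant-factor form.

rank_ℚ(R)=1; free=2−1=1
SNF(R) diag = [5] → torsion [5]

Answer: M ≅ ℤ^1 ⊕ ℤ/5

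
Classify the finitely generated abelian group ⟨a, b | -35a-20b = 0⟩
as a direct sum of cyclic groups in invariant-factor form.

rank_ℚ(R)=1; free=2−1=1
SNF(R) diag = [5] → torsion [5]

Answer: M ≅ ℤ^1 ⊕ ℤ/5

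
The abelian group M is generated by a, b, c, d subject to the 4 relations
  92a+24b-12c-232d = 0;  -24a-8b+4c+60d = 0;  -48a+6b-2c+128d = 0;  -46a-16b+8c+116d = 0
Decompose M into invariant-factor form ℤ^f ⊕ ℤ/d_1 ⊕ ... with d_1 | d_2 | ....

Answer: M ≅ ℤ/2 ⊕ ℤ/2 ⊕ ℤ/4 ⊕ ℤ/12

Derivation:
rank_ℚ(R)=4; free=4−4=0
SNF(R) diag = [2, 2, 4, 12] → torsion [2, 2, 4, 12]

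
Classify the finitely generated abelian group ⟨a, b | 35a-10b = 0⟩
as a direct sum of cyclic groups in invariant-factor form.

rank_ℚ(R)=1; free=2−1=1
SNF(R) diag = [5] → torsion [5]

Answer: M ≅ ℤ^1 ⊕ ℤ/5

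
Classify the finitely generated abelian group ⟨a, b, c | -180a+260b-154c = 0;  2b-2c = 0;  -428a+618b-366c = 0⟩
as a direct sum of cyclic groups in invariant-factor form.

rank_ℚ(R)=3; free=3−3=0
SNF(R) diag = [2, 2, 4] → torsion [2, 2, 4]

Answer: M ≅ ℤ/2 ⊕ ℤ/2 ⊕ ℤ/4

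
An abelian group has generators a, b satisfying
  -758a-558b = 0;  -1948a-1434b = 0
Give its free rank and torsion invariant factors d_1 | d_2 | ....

Answer: M ≅ ℤ/2 ⊕ ℤ/6

Derivation:
rank_ℚ(R)=2; free=2−2=0
SNF(R) diag = [2, 6] → torsion [2, 6]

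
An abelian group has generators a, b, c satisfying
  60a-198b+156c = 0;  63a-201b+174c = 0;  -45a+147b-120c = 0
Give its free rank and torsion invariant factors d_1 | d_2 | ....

rank_ℚ(R)=3; free=3−3=0
SNF(R) diag = [3, 6, 18] → torsion [3, 6, 18]

Answer: M ≅ ℤ/3 ⊕ ℤ/6 ⊕ ℤ/18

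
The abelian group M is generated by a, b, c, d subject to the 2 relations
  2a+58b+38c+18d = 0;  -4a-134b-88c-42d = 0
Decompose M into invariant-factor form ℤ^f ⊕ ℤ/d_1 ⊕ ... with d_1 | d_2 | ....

rank_ℚ(R)=2; free=4−2=2
SNF(R) diag = [2, 6] → torsion [2, 6]

Answer: M ≅ ℤ^2 ⊕ ℤ/2 ⊕ ℤ/6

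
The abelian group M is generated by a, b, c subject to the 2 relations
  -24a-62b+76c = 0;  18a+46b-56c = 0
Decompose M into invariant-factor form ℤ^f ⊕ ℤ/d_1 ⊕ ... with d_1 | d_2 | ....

rank_ℚ(R)=2; free=3−2=1
SNF(R) diag = [2, 6] → torsion [2, 6]

Answer: M ≅ ℤ^1 ⊕ ℤ/2 ⊕ ℤ/6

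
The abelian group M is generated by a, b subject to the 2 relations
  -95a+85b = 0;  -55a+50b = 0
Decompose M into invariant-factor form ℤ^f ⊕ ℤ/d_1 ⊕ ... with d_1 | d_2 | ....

Answer: M ≅ ℤ/5 ⊕ ℤ/15

Derivation:
rank_ℚ(R)=2; free=2−2=0
SNF(R) diag = [5, 15] → torsion [5, 15]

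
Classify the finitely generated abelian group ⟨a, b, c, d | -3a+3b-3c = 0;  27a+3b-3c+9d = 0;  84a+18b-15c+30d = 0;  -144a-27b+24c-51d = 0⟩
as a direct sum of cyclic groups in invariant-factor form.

rank_ℚ(R)=4; free=4−4=0
SNF(R) diag = [3, 3, 3, 3] → torsion [3, 3, 3, 3]

Answer: M ≅ ℤ/3 ⊕ ℤ/3 ⊕ ℤ/3 ⊕ ℤ/3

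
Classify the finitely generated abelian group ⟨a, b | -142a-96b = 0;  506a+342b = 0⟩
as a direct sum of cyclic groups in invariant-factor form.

Answer: M ≅ ℤ/2 ⊕ ℤ/6

Derivation:
rank_ℚ(R)=2; free=2−2=0
SNF(R) diag = [2, 6] → torsion [2, 6]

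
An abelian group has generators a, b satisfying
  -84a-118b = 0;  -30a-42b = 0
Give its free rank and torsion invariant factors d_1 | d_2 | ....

rank_ℚ(R)=2; free=2−2=0
SNF(R) diag = [2, 6] → torsion [2, 6]

Answer: M ≅ ℤ/2 ⊕ ℤ/6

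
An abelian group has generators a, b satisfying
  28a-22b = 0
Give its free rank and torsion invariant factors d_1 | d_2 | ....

Answer: M ≅ ℤ^1 ⊕ ℤ/2

Derivation:
rank_ℚ(R)=1; free=2−1=1
SNF(R) diag = [2] → torsion [2]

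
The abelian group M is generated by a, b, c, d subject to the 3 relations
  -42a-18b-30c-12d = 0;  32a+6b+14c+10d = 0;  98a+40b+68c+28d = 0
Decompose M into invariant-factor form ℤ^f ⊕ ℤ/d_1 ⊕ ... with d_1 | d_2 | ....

Answer: M ≅ ℤ^1 ⊕ ℤ/2 ⊕ ℤ/2 ⊕ ℤ/6

Derivation:
rank_ℚ(R)=3; free=4−3=1
SNF(R) diag = [2, 2, 6] → torsion [2, 2, 6]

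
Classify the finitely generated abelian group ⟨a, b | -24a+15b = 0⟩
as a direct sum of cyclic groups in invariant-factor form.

Answer: M ≅ ℤ^1 ⊕ ℤ/3

Derivation:
rank_ℚ(R)=1; free=2−1=1
SNF(R) diag = [3] → torsion [3]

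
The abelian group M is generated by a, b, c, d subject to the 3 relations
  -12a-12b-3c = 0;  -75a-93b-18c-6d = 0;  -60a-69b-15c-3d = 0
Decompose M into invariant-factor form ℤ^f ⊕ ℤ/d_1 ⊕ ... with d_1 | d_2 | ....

rank_ℚ(R)=3; free=4−3=1
SNF(R) diag = [3, 3, 3] → torsion [3, 3, 3]

Answer: M ≅ ℤ^1 ⊕ ℤ/3 ⊕ ℤ/3 ⊕ ℤ/3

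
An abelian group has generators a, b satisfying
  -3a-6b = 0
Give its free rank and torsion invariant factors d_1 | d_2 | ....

rank_ℚ(R)=1; free=2−1=1
SNF(R) diag = [3] → torsion [3]

Answer: M ≅ ℤ^1 ⊕ ℤ/3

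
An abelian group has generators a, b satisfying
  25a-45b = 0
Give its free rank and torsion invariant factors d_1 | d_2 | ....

rank_ℚ(R)=1; free=2−1=1
SNF(R) diag = [5] → torsion [5]

Answer: M ≅ ℤ^1 ⊕ ℤ/5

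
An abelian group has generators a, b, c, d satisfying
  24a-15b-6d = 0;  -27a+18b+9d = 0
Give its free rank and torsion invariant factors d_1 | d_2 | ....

Answer: M ≅ ℤ^2 ⊕ ℤ/3 ⊕ ℤ/9

Derivation:
rank_ℚ(R)=2; free=4−2=2
SNF(R) diag = [3, 9] → torsion [3, 9]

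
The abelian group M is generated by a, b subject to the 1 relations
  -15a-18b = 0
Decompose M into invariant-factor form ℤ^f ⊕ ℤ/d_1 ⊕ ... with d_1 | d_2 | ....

Answer: M ≅ ℤ^1 ⊕ ℤ/3

Derivation:
rank_ℚ(R)=1; free=2−1=1
SNF(R) diag = [3] → torsion [3]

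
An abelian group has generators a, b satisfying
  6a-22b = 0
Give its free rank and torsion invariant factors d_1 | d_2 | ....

rank_ℚ(R)=1; free=2−1=1
SNF(R) diag = [2] → torsion [2]

Answer: M ≅ ℤ^1 ⊕ ℤ/2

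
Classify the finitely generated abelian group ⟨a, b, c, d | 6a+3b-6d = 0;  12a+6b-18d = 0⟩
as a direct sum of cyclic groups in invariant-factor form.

rank_ℚ(R)=2; free=4−2=2
SNF(R) diag = [3, 6] → torsion [3, 6]

Answer: M ≅ ℤ^2 ⊕ ℤ/3 ⊕ ℤ/6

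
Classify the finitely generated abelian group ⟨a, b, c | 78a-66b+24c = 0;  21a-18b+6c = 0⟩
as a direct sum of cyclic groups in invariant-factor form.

Answer: M ≅ ℤ^1 ⊕ ℤ/3 ⊕ ℤ/6

Derivation:
rank_ℚ(R)=2; free=3−2=1
SNF(R) diag = [3, 6] → torsion [3, 6]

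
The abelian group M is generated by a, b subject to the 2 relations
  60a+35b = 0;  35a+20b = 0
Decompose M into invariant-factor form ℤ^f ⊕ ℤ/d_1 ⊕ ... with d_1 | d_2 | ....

rank_ℚ(R)=2; free=2−2=0
SNF(R) diag = [5, 5] → torsion [5, 5]

Answer: M ≅ ℤ/5 ⊕ ℤ/5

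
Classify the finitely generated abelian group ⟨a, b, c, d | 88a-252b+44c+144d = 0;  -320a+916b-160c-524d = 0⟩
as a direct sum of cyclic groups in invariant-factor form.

Answer: M ≅ ℤ^2 ⊕ ℤ/4 ⊕ ℤ/4

Derivation:
rank_ℚ(R)=2; free=4−2=2
SNF(R) diag = [4, 4] → torsion [4, 4]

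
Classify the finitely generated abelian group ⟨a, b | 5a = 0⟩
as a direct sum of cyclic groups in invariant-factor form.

rank_ℚ(R)=1; free=2−1=1
SNF(R) diag = [5] → torsion [5]

Answer: M ≅ ℤ^1 ⊕ ℤ/5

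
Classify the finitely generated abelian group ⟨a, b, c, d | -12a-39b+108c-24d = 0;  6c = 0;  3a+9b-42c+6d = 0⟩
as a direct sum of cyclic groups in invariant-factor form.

Answer: M ≅ ℤ^1 ⊕ ℤ/3 ⊕ ℤ/3 ⊕ ℤ/6

Derivation:
rank_ℚ(R)=3; free=4−3=1
SNF(R) diag = [3, 3, 6] → torsion [3, 3, 6]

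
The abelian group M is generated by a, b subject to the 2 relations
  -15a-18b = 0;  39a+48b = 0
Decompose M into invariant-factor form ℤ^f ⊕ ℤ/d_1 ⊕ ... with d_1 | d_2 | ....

Answer: M ≅ ℤ/3 ⊕ ℤ/6

Derivation:
rank_ℚ(R)=2; free=2−2=0
SNF(R) diag = [3, 6] → torsion [3, 6]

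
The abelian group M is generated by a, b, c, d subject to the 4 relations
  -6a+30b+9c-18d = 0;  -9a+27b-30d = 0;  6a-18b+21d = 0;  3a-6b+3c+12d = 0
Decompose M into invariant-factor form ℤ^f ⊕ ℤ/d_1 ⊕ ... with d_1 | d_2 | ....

Answer: M ≅ ℤ/3 ⊕ ℤ/3 ⊕ ℤ/3 ⊕ ℤ/3

Derivation:
rank_ℚ(R)=4; free=4−4=0
SNF(R) diag = [3, 3, 3, 3] → torsion [3, 3, 3, 3]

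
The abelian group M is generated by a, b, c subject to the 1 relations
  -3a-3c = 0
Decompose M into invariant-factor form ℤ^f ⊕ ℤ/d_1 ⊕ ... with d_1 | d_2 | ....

Answer: M ≅ ℤ^2 ⊕ ℤ/3

Derivation:
rank_ℚ(R)=1; free=3−1=2
SNF(R) diag = [3] → torsion [3]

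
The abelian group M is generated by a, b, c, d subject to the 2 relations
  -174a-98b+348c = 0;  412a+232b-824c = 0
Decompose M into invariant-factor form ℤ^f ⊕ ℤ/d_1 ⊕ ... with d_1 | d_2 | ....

rank_ℚ(R)=2; free=4−2=2
SNF(R) diag = [2, 4] → torsion [2, 4]

Answer: M ≅ ℤ^2 ⊕ ℤ/2 ⊕ ℤ/4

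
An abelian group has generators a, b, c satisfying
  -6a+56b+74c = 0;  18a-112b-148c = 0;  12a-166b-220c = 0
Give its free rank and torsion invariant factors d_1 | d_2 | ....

Answer: M ≅ ℤ/2 ⊕ ℤ/6 ⊕ ℤ/18

Derivation:
rank_ℚ(R)=3; free=3−3=0
SNF(R) diag = [2, 6, 18] → torsion [2, 6, 18]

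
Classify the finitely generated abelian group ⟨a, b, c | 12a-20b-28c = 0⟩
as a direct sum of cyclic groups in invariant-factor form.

rank_ℚ(R)=1; free=3−1=2
SNF(R) diag = [4] → torsion [4]

Answer: M ≅ ℤ^2 ⊕ ℤ/4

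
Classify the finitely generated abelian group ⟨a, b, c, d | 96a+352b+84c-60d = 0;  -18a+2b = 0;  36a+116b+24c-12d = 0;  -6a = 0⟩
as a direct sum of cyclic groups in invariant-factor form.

rank_ℚ(R)=4; free=4−4=0
SNF(R) diag = [2, 6, 12, 36] → torsion [2, 6, 12, 36]

Answer: M ≅ ℤ/2 ⊕ ℤ/6 ⊕ ℤ/12 ⊕ ℤ/36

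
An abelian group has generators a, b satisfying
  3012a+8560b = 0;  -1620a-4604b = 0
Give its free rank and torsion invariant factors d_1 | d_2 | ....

rank_ℚ(R)=2; free=2−2=0
SNF(R) diag = [4, 12] → torsion [4, 12]

Answer: M ≅ ℤ/4 ⊕ ℤ/12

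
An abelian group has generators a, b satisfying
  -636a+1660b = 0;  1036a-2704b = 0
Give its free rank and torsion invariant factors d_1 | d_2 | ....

Answer: M ≅ ℤ/4 ⊕ ℤ/4

Derivation:
rank_ℚ(R)=2; free=2−2=0
SNF(R) diag = [4, 4] → torsion [4, 4]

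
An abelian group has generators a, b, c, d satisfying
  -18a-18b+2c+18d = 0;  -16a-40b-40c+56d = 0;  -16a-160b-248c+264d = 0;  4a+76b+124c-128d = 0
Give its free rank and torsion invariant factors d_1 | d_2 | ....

Answer: M ≅ ℤ/2 ⊕ ℤ/4 ⊕ ℤ/8 ⊕ ℤ/24

Derivation:
rank_ℚ(R)=4; free=4−4=0
SNF(R) diag = [2, 4, 8, 24] → torsion [2, 4, 8, 24]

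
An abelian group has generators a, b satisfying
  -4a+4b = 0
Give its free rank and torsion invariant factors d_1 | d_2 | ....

Answer: M ≅ ℤ^1 ⊕ ℤ/4

Derivation:
rank_ℚ(R)=1; free=2−1=1
SNF(R) diag = [4] → torsion [4]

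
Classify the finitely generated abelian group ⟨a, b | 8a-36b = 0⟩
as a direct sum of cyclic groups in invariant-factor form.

Answer: M ≅ ℤ^1 ⊕ ℤ/4

Derivation:
rank_ℚ(R)=1; free=2−1=1
SNF(R) diag = [4] → torsion [4]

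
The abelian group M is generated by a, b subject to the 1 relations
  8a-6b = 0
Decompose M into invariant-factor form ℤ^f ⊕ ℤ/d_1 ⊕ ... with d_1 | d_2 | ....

Answer: M ≅ ℤ^1 ⊕ ℤ/2

Derivation:
rank_ℚ(R)=1; free=2−1=1
SNF(R) diag = [2] → torsion [2]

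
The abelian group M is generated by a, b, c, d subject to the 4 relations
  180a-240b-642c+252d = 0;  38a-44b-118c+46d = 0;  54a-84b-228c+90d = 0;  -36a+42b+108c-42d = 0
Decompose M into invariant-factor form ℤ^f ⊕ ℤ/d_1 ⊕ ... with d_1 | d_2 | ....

rank_ℚ(R)=4; free=4−4=0
SNF(R) diag = [2, 6, 6, 12] → torsion [2, 6, 6, 12]

Answer: M ≅ ℤ/2 ⊕ ℤ/6 ⊕ ℤ/6 ⊕ ℤ/12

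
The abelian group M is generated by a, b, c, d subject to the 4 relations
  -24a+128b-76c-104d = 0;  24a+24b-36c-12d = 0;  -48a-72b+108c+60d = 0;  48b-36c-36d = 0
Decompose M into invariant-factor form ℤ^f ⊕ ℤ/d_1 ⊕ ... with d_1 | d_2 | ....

Answer: M ≅ ℤ/4 ⊕ ℤ/12 ⊕ ℤ/24 ⊕ ℤ/72

Derivation:
rank_ℚ(R)=4; free=4−4=0
SNF(R) diag = [4, 12, 24, 72] → torsion [4, 12, 24, 72]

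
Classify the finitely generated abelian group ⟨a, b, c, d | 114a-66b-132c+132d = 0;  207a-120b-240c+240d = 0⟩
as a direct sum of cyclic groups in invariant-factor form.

Answer: M ≅ ℤ^2 ⊕ ℤ/3 ⊕ ℤ/6

Derivation:
rank_ℚ(R)=2; free=4−2=2
SNF(R) diag = [3, 6] → torsion [3, 6]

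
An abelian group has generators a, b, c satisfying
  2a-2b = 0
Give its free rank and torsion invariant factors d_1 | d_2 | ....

Answer: M ≅ ℤ^2 ⊕ ℤ/2

Derivation:
rank_ℚ(R)=1; free=3−1=2
SNF(R) diag = [2] → torsion [2]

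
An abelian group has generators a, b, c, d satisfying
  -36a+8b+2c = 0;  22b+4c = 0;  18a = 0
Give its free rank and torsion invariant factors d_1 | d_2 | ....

Answer: M ≅ ℤ^1 ⊕ ℤ/2 ⊕ ℤ/6 ⊕ ℤ/18

Derivation:
rank_ℚ(R)=3; free=4−3=1
SNF(R) diag = [2, 6, 18] → torsion [2, 6, 18]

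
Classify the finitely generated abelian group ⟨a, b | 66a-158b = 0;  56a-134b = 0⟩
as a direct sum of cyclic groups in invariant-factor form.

Answer: M ≅ ℤ/2 ⊕ ℤ/2

Derivation:
rank_ℚ(R)=2; free=2−2=0
SNF(R) diag = [2, 2] → torsion [2, 2]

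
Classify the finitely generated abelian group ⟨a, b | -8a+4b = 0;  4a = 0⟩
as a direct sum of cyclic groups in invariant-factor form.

rank_ℚ(R)=2; free=2−2=0
SNF(R) diag = [4, 4] → torsion [4, 4]

Answer: M ≅ ℤ/4 ⊕ ℤ/4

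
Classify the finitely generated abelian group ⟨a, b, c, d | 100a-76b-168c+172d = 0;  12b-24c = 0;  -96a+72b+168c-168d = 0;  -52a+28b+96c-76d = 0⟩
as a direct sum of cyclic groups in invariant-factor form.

Answer: M ≅ ℤ/4 ⊕ ℤ/12 ⊕ ℤ/24 ⊕ ℤ/24

Derivation:
rank_ℚ(R)=4; free=4−4=0
SNF(R) diag = [4, 12, 24, 24] → torsion [4, 12, 24, 24]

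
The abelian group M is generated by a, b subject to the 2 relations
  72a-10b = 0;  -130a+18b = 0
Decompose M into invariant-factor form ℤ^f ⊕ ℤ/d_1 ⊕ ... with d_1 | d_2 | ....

rank_ℚ(R)=2; free=2−2=0
SNF(R) diag = [2, 2] → torsion [2, 2]

Answer: M ≅ ℤ/2 ⊕ ℤ/2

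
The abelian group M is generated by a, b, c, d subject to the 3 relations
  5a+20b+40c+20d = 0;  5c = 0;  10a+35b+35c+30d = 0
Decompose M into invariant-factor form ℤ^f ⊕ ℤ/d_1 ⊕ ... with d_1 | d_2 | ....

rank_ℚ(R)=3; free=4−3=1
SNF(R) diag = [5, 5, 5] → torsion [5, 5, 5]

Answer: M ≅ ℤ^1 ⊕ ℤ/5 ⊕ ℤ/5 ⊕ ℤ/5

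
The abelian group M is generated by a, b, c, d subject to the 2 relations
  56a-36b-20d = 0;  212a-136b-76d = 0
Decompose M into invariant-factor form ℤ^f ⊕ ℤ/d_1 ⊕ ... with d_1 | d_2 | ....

rank_ℚ(R)=2; free=4−2=2
SNF(R) diag = [4, 4] → torsion [4, 4]

Answer: M ≅ ℤ^2 ⊕ ℤ/4 ⊕ ℤ/4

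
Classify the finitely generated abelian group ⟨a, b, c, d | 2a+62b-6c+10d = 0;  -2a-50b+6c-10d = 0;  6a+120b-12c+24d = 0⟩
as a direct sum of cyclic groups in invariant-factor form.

rank_ℚ(R)=3; free=4−3=1
SNF(R) diag = [2, 6, 12] → torsion [2, 6, 12]

Answer: M ≅ ℤ^1 ⊕ ℤ/2 ⊕ ℤ/6 ⊕ ℤ/12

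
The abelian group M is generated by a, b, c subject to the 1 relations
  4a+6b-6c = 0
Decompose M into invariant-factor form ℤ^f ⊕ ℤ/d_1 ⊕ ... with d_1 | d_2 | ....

rank_ℚ(R)=1; free=3−1=2
SNF(R) diag = [2] → torsion [2]

Answer: M ≅ ℤ^2 ⊕ ℤ/2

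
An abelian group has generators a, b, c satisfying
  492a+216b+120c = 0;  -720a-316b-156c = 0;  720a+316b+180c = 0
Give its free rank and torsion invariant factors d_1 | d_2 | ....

rank_ℚ(R)=3; free=3−3=0
SNF(R) diag = [4, 12, 24] → torsion [4, 12, 24]

Answer: M ≅ ℤ/4 ⊕ ℤ/12 ⊕ ℤ/24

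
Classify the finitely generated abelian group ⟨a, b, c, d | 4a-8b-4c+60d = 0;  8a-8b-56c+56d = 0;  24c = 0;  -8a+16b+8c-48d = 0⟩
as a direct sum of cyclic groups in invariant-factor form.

rank_ℚ(R)=4; free=4−4=0
SNF(R) diag = [4, 8, 24, 72] → torsion [4, 8, 24, 72]

Answer: M ≅ ℤ/4 ⊕ ℤ/8 ⊕ ℤ/24 ⊕ ℤ/72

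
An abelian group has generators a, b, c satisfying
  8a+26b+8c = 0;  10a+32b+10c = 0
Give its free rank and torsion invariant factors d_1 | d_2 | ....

rank_ℚ(R)=2; free=3−2=1
SNF(R) diag = [2, 2] → torsion [2, 2]

Answer: M ≅ ℤ^1 ⊕ ℤ/2 ⊕ ℤ/2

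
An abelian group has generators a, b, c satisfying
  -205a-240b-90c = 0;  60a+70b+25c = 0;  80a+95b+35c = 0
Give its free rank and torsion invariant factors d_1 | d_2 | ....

Answer: M ≅ ℤ/5 ⊕ ℤ/5 ⊕ ℤ/15

Derivation:
rank_ℚ(R)=3; free=3−3=0
SNF(R) diag = [5, 5, 15] → torsion [5, 5, 15]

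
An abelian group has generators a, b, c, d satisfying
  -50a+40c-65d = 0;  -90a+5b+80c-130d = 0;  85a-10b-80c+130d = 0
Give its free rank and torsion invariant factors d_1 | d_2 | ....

rank_ℚ(R)=3; free=4−3=1
SNF(R) diag = [5, 5, 5] → torsion [5, 5, 5]

Answer: M ≅ ℤ^1 ⊕ ℤ/5 ⊕ ℤ/5 ⊕ ℤ/5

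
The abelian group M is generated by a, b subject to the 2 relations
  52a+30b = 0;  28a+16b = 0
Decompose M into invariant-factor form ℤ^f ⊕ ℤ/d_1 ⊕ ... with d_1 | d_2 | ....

rank_ℚ(R)=2; free=2−2=0
SNF(R) diag = [2, 4] → torsion [2, 4]

Answer: M ≅ ℤ/2 ⊕ ℤ/4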